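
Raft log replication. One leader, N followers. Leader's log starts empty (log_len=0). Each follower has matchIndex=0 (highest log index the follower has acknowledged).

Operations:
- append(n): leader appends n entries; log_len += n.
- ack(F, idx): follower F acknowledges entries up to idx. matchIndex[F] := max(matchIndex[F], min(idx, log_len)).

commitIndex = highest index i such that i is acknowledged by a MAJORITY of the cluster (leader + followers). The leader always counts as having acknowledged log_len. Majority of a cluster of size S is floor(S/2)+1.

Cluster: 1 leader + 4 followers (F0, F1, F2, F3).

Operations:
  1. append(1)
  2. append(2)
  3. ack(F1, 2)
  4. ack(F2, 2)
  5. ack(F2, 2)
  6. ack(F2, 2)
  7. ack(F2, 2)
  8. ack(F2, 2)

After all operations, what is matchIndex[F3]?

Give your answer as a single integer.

Answer: 0

Derivation:
Op 1: append 1 -> log_len=1
Op 2: append 2 -> log_len=3
Op 3: F1 acks idx 2 -> match: F0=0 F1=2 F2=0 F3=0; commitIndex=0
Op 4: F2 acks idx 2 -> match: F0=0 F1=2 F2=2 F3=0; commitIndex=2
Op 5: F2 acks idx 2 -> match: F0=0 F1=2 F2=2 F3=0; commitIndex=2
Op 6: F2 acks idx 2 -> match: F0=0 F1=2 F2=2 F3=0; commitIndex=2
Op 7: F2 acks idx 2 -> match: F0=0 F1=2 F2=2 F3=0; commitIndex=2
Op 8: F2 acks idx 2 -> match: F0=0 F1=2 F2=2 F3=0; commitIndex=2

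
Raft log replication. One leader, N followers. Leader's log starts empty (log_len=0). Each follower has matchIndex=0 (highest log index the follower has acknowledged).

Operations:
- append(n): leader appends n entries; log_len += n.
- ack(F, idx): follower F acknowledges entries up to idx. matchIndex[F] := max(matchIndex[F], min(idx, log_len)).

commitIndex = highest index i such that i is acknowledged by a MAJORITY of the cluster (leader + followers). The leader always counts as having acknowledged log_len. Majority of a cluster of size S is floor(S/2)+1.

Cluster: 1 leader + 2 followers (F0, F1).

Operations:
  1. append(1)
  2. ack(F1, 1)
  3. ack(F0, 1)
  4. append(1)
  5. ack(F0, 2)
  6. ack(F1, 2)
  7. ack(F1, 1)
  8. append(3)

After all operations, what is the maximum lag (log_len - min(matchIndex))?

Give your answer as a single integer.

Op 1: append 1 -> log_len=1
Op 2: F1 acks idx 1 -> match: F0=0 F1=1; commitIndex=1
Op 3: F0 acks idx 1 -> match: F0=1 F1=1; commitIndex=1
Op 4: append 1 -> log_len=2
Op 5: F0 acks idx 2 -> match: F0=2 F1=1; commitIndex=2
Op 6: F1 acks idx 2 -> match: F0=2 F1=2; commitIndex=2
Op 7: F1 acks idx 1 -> match: F0=2 F1=2; commitIndex=2
Op 8: append 3 -> log_len=5

Answer: 3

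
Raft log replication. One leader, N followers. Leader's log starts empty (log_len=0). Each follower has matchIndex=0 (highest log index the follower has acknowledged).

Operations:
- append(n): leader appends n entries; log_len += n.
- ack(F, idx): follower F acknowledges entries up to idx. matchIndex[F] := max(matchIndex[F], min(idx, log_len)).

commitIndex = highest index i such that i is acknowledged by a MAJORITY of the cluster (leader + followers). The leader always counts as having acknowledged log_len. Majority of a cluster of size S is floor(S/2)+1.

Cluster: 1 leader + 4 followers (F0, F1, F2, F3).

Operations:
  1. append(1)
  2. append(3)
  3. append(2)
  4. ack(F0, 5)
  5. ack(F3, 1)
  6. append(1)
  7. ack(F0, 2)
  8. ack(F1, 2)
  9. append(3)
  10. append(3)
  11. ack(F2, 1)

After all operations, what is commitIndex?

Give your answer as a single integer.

Answer: 2

Derivation:
Op 1: append 1 -> log_len=1
Op 2: append 3 -> log_len=4
Op 3: append 2 -> log_len=6
Op 4: F0 acks idx 5 -> match: F0=5 F1=0 F2=0 F3=0; commitIndex=0
Op 5: F3 acks idx 1 -> match: F0=5 F1=0 F2=0 F3=1; commitIndex=1
Op 6: append 1 -> log_len=7
Op 7: F0 acks idx 2 -> match: F0=5 F1=0 F2=0 F3=1; commitIndex=1
Op 8: F1 acks idx 2 -> match: F0=5 F1=2 F2=0 F3=1; commitIndex=2
Op 9: append 3 -> log_len=10
Op 10: append 3 -> log_len=13
Op 11: F2 acks idx 1 -> match: F0=5 F1=2 F2=1 F3=1; commitIndex=2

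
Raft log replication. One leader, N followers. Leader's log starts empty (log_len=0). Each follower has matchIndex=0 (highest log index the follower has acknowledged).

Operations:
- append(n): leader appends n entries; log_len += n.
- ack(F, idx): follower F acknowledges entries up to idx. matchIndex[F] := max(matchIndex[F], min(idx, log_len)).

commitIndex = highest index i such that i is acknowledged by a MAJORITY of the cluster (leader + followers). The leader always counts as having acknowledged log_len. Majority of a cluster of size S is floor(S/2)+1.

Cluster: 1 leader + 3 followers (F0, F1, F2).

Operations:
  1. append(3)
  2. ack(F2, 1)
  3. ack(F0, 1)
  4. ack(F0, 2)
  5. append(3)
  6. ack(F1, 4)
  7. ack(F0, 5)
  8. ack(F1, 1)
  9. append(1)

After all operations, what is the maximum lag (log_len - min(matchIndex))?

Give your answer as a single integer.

Answer: 6

Derivation:
Op 1: append 3 -> log_len=3
Op 2: F2 acks idx 1 -> match: F0=0 F1=0 F2=1; commitIndex=0
Op 3: F0 acks idx 1 -> match: F0=1 F1=0 F2=1; commitIndex=1
Op 4: F0 acks idx 2 -> match: F0=2 F1=0 F2=1; commitIndex=1
Op 5: append 3 -> log_len=6
Op 6: F1 acks idx 4 -> match: F0=2 F1=4 F2=1; commitIndex=2
Op 7: F0 acks idx 5 -> match: F0=5 F1=4 F2=1; commitIndex=4
Op 8: F1 acks idx 1 -> match: F0=5 F1=4 F2=1; commitIndex=4
Op 9: append 1 -> log_len=7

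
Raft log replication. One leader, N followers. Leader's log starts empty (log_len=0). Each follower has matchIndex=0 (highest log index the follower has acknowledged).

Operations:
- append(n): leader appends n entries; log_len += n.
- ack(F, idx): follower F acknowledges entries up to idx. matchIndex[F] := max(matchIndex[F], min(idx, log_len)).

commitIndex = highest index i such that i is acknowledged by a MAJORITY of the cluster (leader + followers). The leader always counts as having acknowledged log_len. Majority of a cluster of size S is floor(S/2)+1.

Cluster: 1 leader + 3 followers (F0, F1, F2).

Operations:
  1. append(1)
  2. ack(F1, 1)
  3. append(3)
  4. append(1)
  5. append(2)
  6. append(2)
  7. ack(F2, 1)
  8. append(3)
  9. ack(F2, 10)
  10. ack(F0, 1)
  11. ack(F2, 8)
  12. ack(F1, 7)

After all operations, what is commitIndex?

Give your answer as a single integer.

Op 1: append 1 -> log_len=1
Op 2: F1 acks idx 1 -> match: F0=0 F1=1 F2=0; commitIndex=0
Op 3: append 3 -> log_len=4
Op 4: append 1 -> log_len=5
Op 5: append 2 -> log_len=7
Op 6: append 2 -> log_len=9
Op 7: F2 acks idx 1 -> match: F0=0 F1=1 F2=1; commitIndex=1
Op 8: append 3 -> log_len=12
Op 9: F2 acks idx 10 -> match: F0=0 F1=1 F2=10; commitIndex=1
Op 10: F0 acks idx 1 -> match: F0=1 F1=1 F2=10; commitIndex=1
Op 11: F2 acks idx 8 -> match: F0=1 F1=1 F2=10; commitIndex=1
Op 12: F1 acks idx 7 -> match: F0=1 F1=7 F2=10; commitIndex=7

Answer: 7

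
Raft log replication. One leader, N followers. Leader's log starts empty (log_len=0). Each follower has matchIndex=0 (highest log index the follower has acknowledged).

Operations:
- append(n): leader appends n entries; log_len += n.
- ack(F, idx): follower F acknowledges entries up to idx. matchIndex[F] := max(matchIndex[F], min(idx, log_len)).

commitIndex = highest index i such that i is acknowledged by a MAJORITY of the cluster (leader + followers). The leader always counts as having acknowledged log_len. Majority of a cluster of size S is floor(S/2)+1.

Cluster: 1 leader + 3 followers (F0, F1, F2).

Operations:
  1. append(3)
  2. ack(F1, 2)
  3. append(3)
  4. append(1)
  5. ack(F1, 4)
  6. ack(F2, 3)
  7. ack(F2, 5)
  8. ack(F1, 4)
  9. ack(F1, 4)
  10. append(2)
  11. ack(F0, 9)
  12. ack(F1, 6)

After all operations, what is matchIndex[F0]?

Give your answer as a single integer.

Op 1: append 3 -> log_len=3
Op 2: F1 acks idx 2 -> match: F0=0 F1=2 F2=0; commitIndex=0
Op 3: append 3 -> log_len=6
Op 4: append 1 -> log_len=7
Op 5: F1 acks idx 4 -> match: F0=0 F1=4 F2=0; commitIndex=0
Op 6: F2 acks idx 3 -> match: F0=0 F1=4 F2=3; commitIndex=3
Op 7: F2 acks idx 5 -> match: F0=0 F1=4 F2=5; commitIndex=4
Op 8: F1 acks idx 4 -> match: F0=0 F1=4 F2=5; commitIndex=4
Op 9: F1 acks idx 4 -> match: F0=0 F1=4 F2=5; commitIndex=4
Op 10: append 2 -> log_len=9
Op 11: F0 acks idx 9 -> match: F0=9 F1=4 F2=5; commitIndex=5
Op 12: F1 acks idx 6 -> match: F0=9 F1=6 F2=5; commitIndex=6

Answer: 9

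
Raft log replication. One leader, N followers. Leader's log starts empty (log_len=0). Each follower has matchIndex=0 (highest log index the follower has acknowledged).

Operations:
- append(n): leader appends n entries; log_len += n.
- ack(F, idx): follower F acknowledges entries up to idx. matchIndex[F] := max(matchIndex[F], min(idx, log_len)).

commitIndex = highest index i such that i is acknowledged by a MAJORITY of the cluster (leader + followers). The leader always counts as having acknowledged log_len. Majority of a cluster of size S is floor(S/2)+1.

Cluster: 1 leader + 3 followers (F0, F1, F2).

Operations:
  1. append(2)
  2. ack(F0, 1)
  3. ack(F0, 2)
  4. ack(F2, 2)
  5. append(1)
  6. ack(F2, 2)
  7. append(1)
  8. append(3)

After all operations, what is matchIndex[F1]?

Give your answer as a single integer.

Op 1: append 2 -> log_len=2
Op 2: F0 acks idx 1 -> match: F0=1 F1=0 F2=0; commitIndex=0
Op 3: F0 acks idx 2 -> match: F0=2 F1=0 F2=0; commitIndex=0
Op 4: F2 acks idx 2 -> match: F0=2 F1=0 F2=2; commitIndex=2
Op 5: append 1 -> log_len=3
Op 6: F2 acks idx 2 -> match: F0=2 F1=0 F2=2; commitIndex=2
Op 7: append 1 -> log_len=4
Op 8: append 3 -> log_len=7

Answer: 0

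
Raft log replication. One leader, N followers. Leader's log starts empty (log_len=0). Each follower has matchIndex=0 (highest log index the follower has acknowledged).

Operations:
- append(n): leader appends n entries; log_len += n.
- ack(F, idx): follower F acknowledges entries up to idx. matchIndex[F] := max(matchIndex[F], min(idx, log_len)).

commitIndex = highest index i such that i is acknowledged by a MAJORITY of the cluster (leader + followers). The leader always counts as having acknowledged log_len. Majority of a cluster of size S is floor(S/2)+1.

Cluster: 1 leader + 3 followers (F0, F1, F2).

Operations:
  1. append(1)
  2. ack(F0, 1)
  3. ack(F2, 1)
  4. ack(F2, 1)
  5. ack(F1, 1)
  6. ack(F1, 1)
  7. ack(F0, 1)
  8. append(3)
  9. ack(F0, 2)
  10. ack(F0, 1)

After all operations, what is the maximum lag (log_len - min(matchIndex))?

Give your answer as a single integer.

Answer: 3

Derivation:
Op 1: append 1 -> log_len=1
Op 2: F0 acks idx 1 -> match: F0=1 F1=0 F2=0; commitIndex=0
Op 3: F2 acks idx 1 -> match: F0=1 F1=0 F2=1; commitIndex=1
Op 4: F2 acks idx 1 -> match: F0=1 F1=0 F2=1; commitIndex=1
Op 5: F1 acks idx 1 -> match: F0=1 F1=1 F2=1; commitIndex=1
Op 6: F1 acks idx 1 -> match: F0=1 F1=1 F2=1; commitIndex=1
Op 7: F0 acks idx 1 -> match: F0=1 F1=1 F2=1; commitIndex=1
Op 8: append 3 -> log_len=4
Op 9: F0 acks idx 2 -> match: F0=2 F1=1 F2=1; commitIndex=1
Op 10: F0 acks idx 1 -> match: F0=2 F1=1 F2=1; commitIndex=1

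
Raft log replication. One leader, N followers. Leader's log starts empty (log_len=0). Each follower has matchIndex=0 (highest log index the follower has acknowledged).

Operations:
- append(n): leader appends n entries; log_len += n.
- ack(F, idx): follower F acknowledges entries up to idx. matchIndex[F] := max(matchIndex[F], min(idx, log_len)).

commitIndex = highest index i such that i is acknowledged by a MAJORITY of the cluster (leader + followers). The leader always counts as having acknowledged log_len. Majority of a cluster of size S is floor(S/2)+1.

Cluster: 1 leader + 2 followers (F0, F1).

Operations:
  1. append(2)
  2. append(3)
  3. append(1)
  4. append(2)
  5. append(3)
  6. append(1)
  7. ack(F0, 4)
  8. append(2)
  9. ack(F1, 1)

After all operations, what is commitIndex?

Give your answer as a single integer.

Op 1: append 2 -> log_len=2
Op 2: append 3 -> log_len=5
Op 3: append 1 -> log_len=6
Op 4: append 2 -> log_len=8
Op 5: append 3 -> log_len=11
Op 6: append 1 -> log_len=12
Op 7: F0 acks idx 4 -> match: F0=4 F1=0; commitIndex=4
Op 8: append 2 -> log_len=14
Op 9: F1 acks idx 1 -> match: F0=4 F1=1; commitIndex=4

Answer: 4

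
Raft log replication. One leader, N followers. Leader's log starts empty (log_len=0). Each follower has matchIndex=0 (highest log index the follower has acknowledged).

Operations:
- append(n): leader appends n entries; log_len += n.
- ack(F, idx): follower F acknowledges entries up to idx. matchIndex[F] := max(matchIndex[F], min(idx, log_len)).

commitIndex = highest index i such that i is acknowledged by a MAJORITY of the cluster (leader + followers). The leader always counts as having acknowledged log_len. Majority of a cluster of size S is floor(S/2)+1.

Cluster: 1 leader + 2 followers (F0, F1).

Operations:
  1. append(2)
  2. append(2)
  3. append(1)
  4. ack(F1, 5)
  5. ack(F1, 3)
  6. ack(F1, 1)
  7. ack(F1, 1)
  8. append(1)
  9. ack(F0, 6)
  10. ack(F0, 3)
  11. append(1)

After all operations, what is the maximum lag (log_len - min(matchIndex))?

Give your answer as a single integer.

Answer: 2

Derivation:
Op 1: append 2 -> log_len=2
Op 2: append 2 -> log_len=4
Op 3: append 1 -> log_len=5
Op 4: F1 acks idx 5 -> match: F0=0 F1=5; commitIndex=5
Op 5: F1 acks idx 3 -> match: F0=0 F1=5; commitIndex=5
Op 6: F1 acks idx 1 -> match: F0=0 F1=5; commitIndex=5
Op 7: F1 acks idx 1 -> match: F0=0 F1=5; commitIndex=5
Op 8: append 1 -> log_len=6
Op 9: F0 acks idx 6 -> match: F0=6 F1=5; commitIndex=6
Op 10: F0 acks idx 3 -> match: F0=6 F1=5; commitIndex=6
Op 11: append 1 -> log_len=7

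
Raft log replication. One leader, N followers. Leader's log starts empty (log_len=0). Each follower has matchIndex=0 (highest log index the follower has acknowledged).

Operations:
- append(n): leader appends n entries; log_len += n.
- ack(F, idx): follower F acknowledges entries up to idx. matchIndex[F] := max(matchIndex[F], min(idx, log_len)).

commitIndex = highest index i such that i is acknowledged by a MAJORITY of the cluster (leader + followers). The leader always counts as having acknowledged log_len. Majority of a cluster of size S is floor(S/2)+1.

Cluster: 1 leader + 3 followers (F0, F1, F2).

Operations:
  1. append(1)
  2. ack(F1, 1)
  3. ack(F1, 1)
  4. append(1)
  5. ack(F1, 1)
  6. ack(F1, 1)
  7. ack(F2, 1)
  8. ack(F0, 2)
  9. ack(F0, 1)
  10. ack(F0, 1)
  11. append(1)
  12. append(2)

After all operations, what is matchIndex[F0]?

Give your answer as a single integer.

Answer: 2

Derivation:
Op 1: append 1 -> log_len=1
Op 2: F1 acks idx 1 -> match: F0=0 F1=1 F2=0; commitIndex=0
Op 3: F1 acks idx 1 -> match: F0=0 F1=1 F2=0; commitIndex=0
Op 4: append 1 -> log_len=2
Op 5: F1 acks idx 1 -> match: F0=0 F1=1 F2=0; commitIndex=0
Op 6: F1 acks idx 1 -> match: F0=0 F1=1 F2=0; commitIndex=0
Op 7: F2 acks idx 1 -> match: F0=0 F1=1 F2=1; commitIndex=1
Op 8: F0 acks idx 2 -> match: F0=2 F1=1 F2=1; commitIndex=1
Op 9: F0 acks idx 1 -> match: F0=2 F1=1 F2=1; commitIndex=1
Op 10: F0 acks idx 1 -> match: F0=2 F1=1 F2=1; commitIndex=1
Op 11: append 1 -> log_len=3
Op 12: append 2 -> log_len=5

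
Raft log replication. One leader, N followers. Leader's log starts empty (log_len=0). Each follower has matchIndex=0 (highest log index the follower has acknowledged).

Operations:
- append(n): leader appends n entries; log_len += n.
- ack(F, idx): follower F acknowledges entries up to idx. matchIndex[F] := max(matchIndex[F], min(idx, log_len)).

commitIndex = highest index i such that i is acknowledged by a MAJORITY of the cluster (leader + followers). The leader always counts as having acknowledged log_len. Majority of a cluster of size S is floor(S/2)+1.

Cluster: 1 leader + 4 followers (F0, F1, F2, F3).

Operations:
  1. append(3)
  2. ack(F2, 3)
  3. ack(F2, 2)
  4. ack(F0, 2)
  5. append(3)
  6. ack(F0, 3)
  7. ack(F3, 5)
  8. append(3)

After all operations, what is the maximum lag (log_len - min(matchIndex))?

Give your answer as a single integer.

Op 1: append 3 -> log_len=3
Op 2: F2 acks idx 3 -> match: F0=0 F1=0 F2=3 F3=0; commitIndex=0
Op 3: F2 acks idx 2 -> match: F0=0 F1=0 F2=3 F3=0; commitIndex=0
Op 4: F0 acks idx 2 -> match: F0=2 F1=0 F2=3 F3=0; commitIndex=2
Op 5: append 3 -> log_len=6
Op 6: F0 acks idx 3 -> match: F0=3 F1=0 F2=3 F3=0; commitIndex=3
Op 7: F3 acks idx 5 -> match: F0=3 F1=0 F2=3 F3=5; commitIndex=3
Op 8: append 3 -> log_len=9

Answer: 9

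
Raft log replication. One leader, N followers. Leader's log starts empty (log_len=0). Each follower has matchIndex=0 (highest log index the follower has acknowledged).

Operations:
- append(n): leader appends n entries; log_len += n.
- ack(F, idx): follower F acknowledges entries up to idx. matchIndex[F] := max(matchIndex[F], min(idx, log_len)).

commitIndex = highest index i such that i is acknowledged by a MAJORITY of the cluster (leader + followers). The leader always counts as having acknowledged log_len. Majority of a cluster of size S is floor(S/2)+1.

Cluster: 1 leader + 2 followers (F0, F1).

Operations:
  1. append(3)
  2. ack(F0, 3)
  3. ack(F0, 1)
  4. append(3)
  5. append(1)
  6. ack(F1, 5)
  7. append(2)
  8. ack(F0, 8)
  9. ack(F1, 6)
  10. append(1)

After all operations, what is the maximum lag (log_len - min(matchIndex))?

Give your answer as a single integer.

Op 1: append 3 -> log_len=3
Op 2: F0 acks idx 3 -> match: F0=3 F1=0; commitIndex=3
Op 3: F0 acks idx 1 -> match: F0=3 F1=0; commitIndex=3
Op 4: append 3 -> log_len=6
Op 5: append 1 -> log_len=7
Op 6: F1 acks idx 5 -> match: F0=3 F1=5; commitIndex=5
Op 7: append 2 -> log_len=9
Op 8: F0 acks idx 8 -> match: F0=8 F1=5; commitIndex=8
Op 9: F1 acks idx 6 -> match: F0=8 F1=6; commitIndex=8
Op 10: append 1 -> log_len=10

Answer: 4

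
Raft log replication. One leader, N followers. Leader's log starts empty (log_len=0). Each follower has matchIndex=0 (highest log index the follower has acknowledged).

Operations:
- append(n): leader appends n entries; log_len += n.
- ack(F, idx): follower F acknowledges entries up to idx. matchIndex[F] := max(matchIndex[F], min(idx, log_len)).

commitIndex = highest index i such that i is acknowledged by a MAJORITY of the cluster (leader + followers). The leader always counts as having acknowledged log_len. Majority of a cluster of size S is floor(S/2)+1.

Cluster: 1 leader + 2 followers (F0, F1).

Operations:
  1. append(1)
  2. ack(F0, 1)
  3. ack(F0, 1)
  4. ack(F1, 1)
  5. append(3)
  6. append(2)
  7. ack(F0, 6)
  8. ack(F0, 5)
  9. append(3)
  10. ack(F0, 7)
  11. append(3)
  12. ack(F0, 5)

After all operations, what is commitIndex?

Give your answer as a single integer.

Answer: 7

Derivation:
Op 1: append 1 -> log_len=1
Op 2: F0 acks idx 1 -> match: F0=1 F1=0; commitIndex=1
Op 3: F0 acks idx 1 -> match: F0=1 F1=0; commitIndex=1
Op 4: F1 acks idx 1 -> match: F0=1 F1=1; commitIndex=1
Op 5: append 3 -> log_len=4
Op 6: append 2 -> log_len=6
Op 7: F0 acks idx 6 -> match: F0=6 F1=1; commitIndex=6
Op 8: F0 acks idx 5 -> match: F0=6 F1=1; commitIndex=6
Op 9: append 3 -> log_len=9
Op 10: F0 acks idx 7 -> match: F0=7 F1=1; commitIndex=7
Op 11: append 3 -> log_len=12
Op 12: F0 acks idx 5 -> match: F0=7 F1=1; commitIndex=7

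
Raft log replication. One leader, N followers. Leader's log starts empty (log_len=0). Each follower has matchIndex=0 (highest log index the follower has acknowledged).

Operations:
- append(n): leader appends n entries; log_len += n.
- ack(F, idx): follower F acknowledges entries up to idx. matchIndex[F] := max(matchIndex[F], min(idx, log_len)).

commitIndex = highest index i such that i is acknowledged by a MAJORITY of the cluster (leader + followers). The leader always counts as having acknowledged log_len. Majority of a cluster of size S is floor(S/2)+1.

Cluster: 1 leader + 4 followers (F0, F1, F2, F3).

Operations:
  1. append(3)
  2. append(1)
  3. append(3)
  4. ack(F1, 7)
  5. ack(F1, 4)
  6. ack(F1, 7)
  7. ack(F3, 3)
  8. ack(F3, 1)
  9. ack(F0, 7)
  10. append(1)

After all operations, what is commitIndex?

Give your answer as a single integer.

Answer: 7

Derivation:
Op 1: append 3 -> log_len=3
Op 2: append 1 -> log_len=4
Op 3: append 3 -> log_len=7
Op 4: F1 acks idx 7 -> match: F0=0 F1=7 F2=0 F3=0; commitIndex=0
Op 5: F1 acks idx 4 -> match: F0=0 F1=7 F2=0 F3=0; commitIndex=0
Op 6: F1 acks idx 7 -> match: F0=0 F1=7 F2=0 F3=0; commitIndex=0
Op 7: F3 acks idx 3 -> match: F0=0 F1=7 F2=0 F3=3; commitIndex=3
Op 8: F3 acks idx 1 -> match: F0=0 F1=7 F2=0 F3=3; commitIndex=3
Op 9: F0 acks idx 7 -> match: F0=7 F1=7 F2=0 F3=3; commitIndex=7
Op 10: append 1 -> log_len=8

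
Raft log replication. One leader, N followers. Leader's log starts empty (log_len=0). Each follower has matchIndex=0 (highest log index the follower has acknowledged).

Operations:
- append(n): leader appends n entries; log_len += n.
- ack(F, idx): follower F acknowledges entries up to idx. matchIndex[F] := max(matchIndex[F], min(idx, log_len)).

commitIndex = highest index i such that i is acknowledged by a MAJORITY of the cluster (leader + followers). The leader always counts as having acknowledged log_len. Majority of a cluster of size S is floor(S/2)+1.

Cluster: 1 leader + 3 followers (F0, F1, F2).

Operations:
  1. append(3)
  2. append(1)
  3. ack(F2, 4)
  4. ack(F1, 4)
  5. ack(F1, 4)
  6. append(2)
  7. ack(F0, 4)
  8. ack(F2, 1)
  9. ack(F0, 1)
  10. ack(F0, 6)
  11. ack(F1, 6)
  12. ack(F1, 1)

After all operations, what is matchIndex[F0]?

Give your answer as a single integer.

Answer: 6

Derivation:
Op 1: append 3 -> log_len=3
Op 2: append 1 -> log_len=4
Op 3: F2 acks idx 4 -> match: F0=0 F1=0 F2=4; commitIndex=0
Op 4: F1 acks idx 4 -> match: F0=0 F1=4 F2=4; commitIndex=4
Op 5: F1 acks idx 4 -> match: F0=0 F1=4 F2=4; commitIndex=4
Op 6: append 2 -> log_len=6
Op 7: F0 acks idx 4 -> match: F0=4 F1=4 F2=4; commitIndex=4
Op 8: F2 acks idx 1 -> match: F0=4 F1=4 F2=4; commitIndex=4
Op 9: F0 acks idx 1 -> match: F0=4 F1=4 F2=4; commitIndex=4
Op 10: F0 acks idx 6 -> match: F0=6 F1=4 F2=4; commitIndex=4
Op 11: F1 acks idx 6 -> match: F0=6 F1=6 F2=4; commitIndex=6
Op 12: F1 acks idx 1 -> match: F0=6 F1=6 F2=4; commitIndex=6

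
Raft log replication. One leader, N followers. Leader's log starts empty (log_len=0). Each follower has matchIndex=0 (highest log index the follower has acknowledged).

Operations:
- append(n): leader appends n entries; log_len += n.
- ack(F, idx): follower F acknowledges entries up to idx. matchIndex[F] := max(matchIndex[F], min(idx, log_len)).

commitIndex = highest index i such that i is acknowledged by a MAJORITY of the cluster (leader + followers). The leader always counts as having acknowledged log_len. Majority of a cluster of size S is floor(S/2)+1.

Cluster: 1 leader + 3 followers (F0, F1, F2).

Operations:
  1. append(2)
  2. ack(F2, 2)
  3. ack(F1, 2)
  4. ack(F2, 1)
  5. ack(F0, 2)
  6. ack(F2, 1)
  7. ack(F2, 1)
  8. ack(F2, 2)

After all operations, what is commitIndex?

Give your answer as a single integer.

Answer: 2

Derivation:
Op 1: append 2 -> log_len=2
Op 2: F2 acks idx 2 -> match: F0=0 F1=0 F2=2; commitIndex=0
Op 3: F1 acks idx 2 -> match: F0=0 F1=2 F2=2; commitIndex=2
Op 4: F2 acks idx 1 -> match: F0=0 F1=2 F2=2; commitIndex=2
Op 5: F0 acks idx 2 -> match: F0=2 F1=2 F2=2; commitIndex=2
Op 6: F2 acks idx 1 -> match: F0=2 F1=2 F2=2; commitIndex=2
Op 7: F2 acks idx 1 -> match: F0=2 F1=2 F2=2; commitIndex=2
Op 8: F2 acks idx 2 -> match: F0=2 F1=2 F2=2; commitIndex=2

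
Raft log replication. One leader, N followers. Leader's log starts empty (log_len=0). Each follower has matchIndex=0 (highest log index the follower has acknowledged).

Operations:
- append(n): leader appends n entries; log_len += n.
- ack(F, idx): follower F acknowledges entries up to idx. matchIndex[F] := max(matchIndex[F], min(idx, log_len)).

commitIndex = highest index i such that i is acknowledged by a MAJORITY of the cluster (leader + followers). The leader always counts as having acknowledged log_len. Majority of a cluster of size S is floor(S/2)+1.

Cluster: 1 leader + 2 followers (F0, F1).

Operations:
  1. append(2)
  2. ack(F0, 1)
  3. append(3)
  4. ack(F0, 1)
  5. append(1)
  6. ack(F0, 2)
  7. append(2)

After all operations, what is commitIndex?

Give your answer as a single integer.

Answer: 2

Derivation:
Op 1: append 2 -> log_len=2
Op 2: F0 acks idx 1 -> match: F0=1 F1=0; commitIndex=1
Op 3: append 3 -> log_len=5
Op 4: F0 acks idx 1 -> match: F0=1 F1=0; commitIndex=1
Op 5: append 1 -> log_len=6
Op 6: F0 acks idx 2 -> match: F0=2 F1=0; commitIndex=2
Op 7: append 2 -> log_len=8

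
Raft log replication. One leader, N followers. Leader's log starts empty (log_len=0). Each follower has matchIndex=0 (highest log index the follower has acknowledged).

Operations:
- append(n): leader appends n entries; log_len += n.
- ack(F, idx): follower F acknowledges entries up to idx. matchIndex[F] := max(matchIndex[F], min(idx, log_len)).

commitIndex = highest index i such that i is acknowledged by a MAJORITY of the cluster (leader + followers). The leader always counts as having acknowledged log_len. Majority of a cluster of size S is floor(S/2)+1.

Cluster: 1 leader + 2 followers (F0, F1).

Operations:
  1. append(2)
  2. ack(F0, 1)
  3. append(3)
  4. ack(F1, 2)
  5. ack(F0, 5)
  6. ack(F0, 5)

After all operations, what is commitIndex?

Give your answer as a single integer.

Op 1: append 2 -> log_len=2
Op 2: F0 acks idx 1 -> match: F0=1 F1=0; commitIndex=1
Op 3: append 3 -> log_len=5
Op 4: F1 acks idx 2 -> match: F0=1 F1=2; commitIndex=2
Op 5: F0 acks idx 5 -> match: F0=5 F1=2; commitIndex=5
Op 6: F0 acks idx 5 -> match: F0=5 F1=2; commitIndex=5

Answer: 5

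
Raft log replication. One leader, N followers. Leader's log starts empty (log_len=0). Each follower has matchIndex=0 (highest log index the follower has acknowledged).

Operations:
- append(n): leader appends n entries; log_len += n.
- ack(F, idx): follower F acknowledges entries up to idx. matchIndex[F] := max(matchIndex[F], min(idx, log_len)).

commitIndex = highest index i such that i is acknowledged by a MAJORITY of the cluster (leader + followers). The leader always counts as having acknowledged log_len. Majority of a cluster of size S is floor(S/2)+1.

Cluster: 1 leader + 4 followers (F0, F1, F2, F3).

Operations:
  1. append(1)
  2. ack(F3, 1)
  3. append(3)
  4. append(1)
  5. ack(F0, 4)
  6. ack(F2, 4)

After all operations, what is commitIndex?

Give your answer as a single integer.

Op 1: append 1 -> log_len=1
Op 2: F3 acks idx 1 -> match: F0=0 F1=0 F2=0 F3=1; commitIndex=0
Op 3: append 3 -> log_len=4
Op 4: append 1 -> log_len=5
Op 5: F0 acks idx 4 -> match: F0=4 F1=0 F2=0 F3=1; commitIndex=1
Op 6: F2 acks idx 4 -> match: F0=4 F1=0 F2=4 F3=1; commitIndex=4

Answer: 4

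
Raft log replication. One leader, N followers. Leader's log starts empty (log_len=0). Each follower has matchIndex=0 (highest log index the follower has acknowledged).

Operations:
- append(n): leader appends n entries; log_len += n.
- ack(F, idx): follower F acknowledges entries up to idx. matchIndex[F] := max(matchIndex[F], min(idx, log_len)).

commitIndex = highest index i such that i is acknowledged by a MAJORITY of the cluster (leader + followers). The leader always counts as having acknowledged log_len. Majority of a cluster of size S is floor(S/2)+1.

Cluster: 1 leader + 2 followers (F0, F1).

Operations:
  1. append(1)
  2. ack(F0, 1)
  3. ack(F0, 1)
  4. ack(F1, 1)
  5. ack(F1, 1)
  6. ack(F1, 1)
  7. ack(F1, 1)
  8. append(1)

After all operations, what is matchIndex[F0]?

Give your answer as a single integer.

Op 1: append 1 -> log_len=1
Op 2: F0 acks idx 1 -> match: F0=1 F1=0; commitIndex=1
Op 3: F0 acks idx 1 -> match: F0=1 F1=0; commitIndex=1
Op 4: F1 acks idx 1 -> match: F0=1 F1=1; commitIndex=1
Op 5: F1 acks idx 1 -> match: F0=1 F1=1; commitIndex=1
Op 6: F1 acks idx 1 -> match: F0=1 F1=1; commitIndex=1
Op 7: F1 acks idx 1 -> match: F0=1 F1=1; commitIndex=1
Op 8: append 1 -> log_len=2

Answer: 1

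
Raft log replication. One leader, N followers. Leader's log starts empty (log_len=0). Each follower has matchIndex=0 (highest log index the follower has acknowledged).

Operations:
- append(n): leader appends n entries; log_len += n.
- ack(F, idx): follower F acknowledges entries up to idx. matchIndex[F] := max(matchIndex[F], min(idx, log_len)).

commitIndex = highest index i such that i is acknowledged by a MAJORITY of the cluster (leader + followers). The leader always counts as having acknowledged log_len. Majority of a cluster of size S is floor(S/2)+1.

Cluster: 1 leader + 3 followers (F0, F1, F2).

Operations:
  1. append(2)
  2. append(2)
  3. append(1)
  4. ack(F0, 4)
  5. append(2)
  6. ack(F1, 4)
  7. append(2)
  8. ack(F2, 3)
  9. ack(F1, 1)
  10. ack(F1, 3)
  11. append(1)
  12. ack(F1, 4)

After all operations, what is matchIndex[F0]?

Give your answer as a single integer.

Answer: 4

Derivation:
Op 1: append 2 -> log_len=2
Op 2: append 2 -> log_len=4
Op 3: append 1 -> log_len=5
Op 4: F0 acks idx 4 -> match: F0=4 F1=0 F2=0; commitIndex=0
Op 5: append 2 -> log_len=7
Op 6: F1 acks idx 4 -> match: F0=4 F1=4 F2=0; commitIndex=4
Op 7: append 2 -> log_len=9
Op 8: F2 acks idx 3 -> match: F0=4 F1=4 F2=3; commitIndex=4
Op 9: F1 acks idx 1 -> match: F0=4 F1=4 F2=3; commitIndex=4
Op 10: F1 acks idx 3 -> match: F0=4 F1=4 F2=3; commitIndex=4
Op 11: append 1 -> log_len=10
Op 12: F1 acks idx 4 -> match: F0=4 F1=4 F2=3; commitIndex=4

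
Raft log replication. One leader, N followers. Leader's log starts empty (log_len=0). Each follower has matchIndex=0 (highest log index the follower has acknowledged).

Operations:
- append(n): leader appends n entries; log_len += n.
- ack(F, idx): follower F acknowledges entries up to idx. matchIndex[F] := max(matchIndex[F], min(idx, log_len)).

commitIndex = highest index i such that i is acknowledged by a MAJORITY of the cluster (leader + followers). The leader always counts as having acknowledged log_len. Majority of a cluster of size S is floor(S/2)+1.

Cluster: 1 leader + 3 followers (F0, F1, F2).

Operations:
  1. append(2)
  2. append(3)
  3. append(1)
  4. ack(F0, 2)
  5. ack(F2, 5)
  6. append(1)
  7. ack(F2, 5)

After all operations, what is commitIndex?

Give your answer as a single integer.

Answer: 2

Derivation:
Op 1: append 2 -> log_len=2
Op 2: append 3 -> log_len=5
Op 3: append 1 -> log_len=6
Op 4: F0 acks idx 2 -> match: F0=2 F1=0 F2=0; commitIndex=0
Op 5: F2 acks idx 5 -> match: F0=2 F1=0 F2=5; commitIndex=2
Op 6: append 1 -> log_len=7
Op 7: F2 acks idx 5 -> match: F0=2 F1=0 F2=5; commitIndex=2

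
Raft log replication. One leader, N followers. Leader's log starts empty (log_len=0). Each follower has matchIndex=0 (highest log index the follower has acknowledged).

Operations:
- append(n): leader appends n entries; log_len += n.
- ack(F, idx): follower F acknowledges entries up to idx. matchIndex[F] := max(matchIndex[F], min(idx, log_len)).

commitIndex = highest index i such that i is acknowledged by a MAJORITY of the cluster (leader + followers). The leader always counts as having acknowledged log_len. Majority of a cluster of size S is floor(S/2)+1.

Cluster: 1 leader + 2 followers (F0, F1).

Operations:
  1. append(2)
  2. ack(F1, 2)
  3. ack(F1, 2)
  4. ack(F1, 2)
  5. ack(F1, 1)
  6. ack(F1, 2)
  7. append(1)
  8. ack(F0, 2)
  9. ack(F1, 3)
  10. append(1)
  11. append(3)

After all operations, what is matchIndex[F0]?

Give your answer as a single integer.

Op 1: append 2 -> log_len=2
Op 2: F1 acks idx 2 -> match: F0=0 F1=2; commitIndex=2
Op 3: F1 acks idx 2 -> match: F0=0 F1=2; commitIndex=2
Op 4: F1 acks idx 2 -> match: F0=0 F1=2; commitIndex=2
Op 5: F1 acks idx 1 -> match: F0=0 F1=2; commitIndex=2
Op 6: F1 acks idx 2 -> match: F0=0 F1=2; commitIndex=2
Op 7: append 1 -> log_len=3
Op 8: F0 acks idx 2 -> match: F0=2 F1=2; commitIndex=2
Op 9: F1 acks idx 3 -> match: F0=2 F1=3; commitIndex=3
Op 10: append 1 -> log_len=4
Op 11: append 3 -> log_len=7

Answer: 2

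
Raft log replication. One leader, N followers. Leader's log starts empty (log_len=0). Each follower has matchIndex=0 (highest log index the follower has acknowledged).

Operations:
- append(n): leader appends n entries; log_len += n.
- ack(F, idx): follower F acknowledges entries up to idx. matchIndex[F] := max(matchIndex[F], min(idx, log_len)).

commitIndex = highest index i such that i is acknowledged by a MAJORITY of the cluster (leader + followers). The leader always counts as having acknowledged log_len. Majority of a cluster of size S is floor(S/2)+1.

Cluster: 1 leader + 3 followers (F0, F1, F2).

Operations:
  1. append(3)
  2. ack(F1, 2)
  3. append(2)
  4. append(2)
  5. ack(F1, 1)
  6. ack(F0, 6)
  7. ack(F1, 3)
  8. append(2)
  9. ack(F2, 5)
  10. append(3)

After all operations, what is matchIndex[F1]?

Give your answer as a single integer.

Answer: 3

Derivation:
Op 1: append 3 -> log_len=3
Op 2: F1 acks idx 2 -> match: F0=0 F1=2 F2=0; commitIndex=0
Op 3: append 2 -> log_len=5
Op 4: append 2 -> log_len=7
Op 5: F1 acks idx 1 -> match: F0=0 F1=2 F2=0; commitIndex=0
Op 6: F0 acks idx 6 -> match: F0=6 F1=2 F2=0; commitIndex=2
Op 7: F1 acks idx 3 -> match: F0=6 F1=3 F2=0; commitIndex=3
Op 8: append 2 -> log_len=9
Op 9: F2 acks idx 5 -> match: F0=6 F1=3 F2=5; commitIndex=5
Op 10: append 3 -> log_len=12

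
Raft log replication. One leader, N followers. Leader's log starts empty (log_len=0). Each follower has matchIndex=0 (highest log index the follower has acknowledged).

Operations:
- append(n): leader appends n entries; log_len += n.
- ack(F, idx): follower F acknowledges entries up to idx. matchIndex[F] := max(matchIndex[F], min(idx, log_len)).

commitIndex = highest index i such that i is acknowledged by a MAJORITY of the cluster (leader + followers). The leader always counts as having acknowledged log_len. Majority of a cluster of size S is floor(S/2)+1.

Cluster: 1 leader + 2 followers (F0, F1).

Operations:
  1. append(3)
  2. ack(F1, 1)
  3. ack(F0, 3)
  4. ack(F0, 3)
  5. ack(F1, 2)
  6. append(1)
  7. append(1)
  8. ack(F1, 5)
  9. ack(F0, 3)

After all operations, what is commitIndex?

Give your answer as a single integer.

Op 1: append 3 -> log_len=3
Op 2: F1 acks idx 1 -> match: F0=0 F1=1; commitIndex=1
Op 3: F0 acks idx 3 -> match: F0=3 F1=1; commitIndex=3
Op 4: F0 acks idx 3 -> match: F0=3 F1=1; commitIndex=3
Op 5: F1 acks idx 2 -> match: F0=3 F1=2; commitIndex=3
Op 6: append 1 -> log_len=4
Op 7: append 1 -> log_len=5
Op 8: F1 acks idx 5 -> match: F0=3 F1=5; commitIndex=5
Op 9: F0 acks idx 3 -> match: F0=3 F1=5; commitIndex=5

Answer: 5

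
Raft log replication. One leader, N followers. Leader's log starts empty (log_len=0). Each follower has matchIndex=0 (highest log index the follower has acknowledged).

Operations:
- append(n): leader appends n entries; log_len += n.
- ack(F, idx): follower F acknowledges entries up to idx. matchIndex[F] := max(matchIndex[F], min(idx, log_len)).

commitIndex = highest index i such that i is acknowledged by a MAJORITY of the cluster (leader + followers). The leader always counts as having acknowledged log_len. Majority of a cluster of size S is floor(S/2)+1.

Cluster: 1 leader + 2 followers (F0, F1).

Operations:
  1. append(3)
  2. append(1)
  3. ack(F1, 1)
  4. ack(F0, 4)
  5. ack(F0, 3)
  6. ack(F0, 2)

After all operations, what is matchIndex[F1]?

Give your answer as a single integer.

Answer: 1

Derivation:
Op 1: append 3 -> log_len=3
Op 2: append 1 -> log_len=4
Op 3: F1 acks idx 1 -> match: F0=0 F1=1; commitIndex=1
Op 4: F0 acks idx 4 -> match: F0=4 F1=1; commitIndex=4
Op 5: F0 acks idx 3 -> match: F0=4 F1=1; commitIndex=4
Op 6: F0 acks idx 2 -> match: F0=4 F1=1; commitIndex=4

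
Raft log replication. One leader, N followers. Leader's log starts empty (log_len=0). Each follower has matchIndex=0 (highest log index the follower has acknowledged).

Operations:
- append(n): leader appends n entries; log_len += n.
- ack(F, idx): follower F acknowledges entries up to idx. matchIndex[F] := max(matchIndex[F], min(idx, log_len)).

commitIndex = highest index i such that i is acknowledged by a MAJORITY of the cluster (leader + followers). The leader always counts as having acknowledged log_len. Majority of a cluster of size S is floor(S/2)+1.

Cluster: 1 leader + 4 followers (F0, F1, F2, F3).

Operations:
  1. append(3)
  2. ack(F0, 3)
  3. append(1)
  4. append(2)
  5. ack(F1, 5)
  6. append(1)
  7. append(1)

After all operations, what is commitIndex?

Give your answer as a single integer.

Answer: 3

Derivation:
Op 1: append 3 -> log_len=3
Op 2: F0 acks idx 3 -> match: F0=3 F1=0 F2=0 F3=0; commitIndex=0
Op 3: append 1 -> log_len=4
Op 4: append 2 -> log_len=6
Op 5: F1 acks idx 5 -> match: F0=3 F1=5 F2=0 F3=0; commitIndex=3
Op 6: append 1 -> log_len=7
Op 7: append 1 -> log_len=8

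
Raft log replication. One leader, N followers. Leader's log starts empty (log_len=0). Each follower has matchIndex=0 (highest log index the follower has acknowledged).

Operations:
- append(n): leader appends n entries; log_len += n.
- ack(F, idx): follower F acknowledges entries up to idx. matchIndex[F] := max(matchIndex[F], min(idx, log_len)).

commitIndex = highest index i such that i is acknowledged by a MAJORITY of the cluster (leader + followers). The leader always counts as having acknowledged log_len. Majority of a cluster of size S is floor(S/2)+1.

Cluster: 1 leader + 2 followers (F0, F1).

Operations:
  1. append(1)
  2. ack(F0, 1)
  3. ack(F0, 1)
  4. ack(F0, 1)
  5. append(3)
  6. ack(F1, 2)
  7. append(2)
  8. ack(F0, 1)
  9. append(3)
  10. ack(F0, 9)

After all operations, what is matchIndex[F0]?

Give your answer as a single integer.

Answer: 9

Derivation:
Op 1: append 1 -> log_len=1
Op 2: F0 acks idx 1 -> match: F0=1 F1=0; commitIndex=1
Op 3: F0 acks idx 1 -> match: F0=1 F1=0; commitIndex=1
Op 4: F0 acks idx 1 -> match: F0=1 F1=0; commitIndex=1
Op 5: append 3 -> log_len=4
Op 6: F1 acks idx 2 -> match: F0=1 F1=2; commitIndex=2
Op 7: append 2 -> log_len=6
Op 8: F0 acks idx 1 -> match: F0=1 F1=2; commitIndex=2
Op 9: append 3 -> log_len=9
Op 10: F0 acks idx 9 -> match: F0=9 F1=2; commitIndex=9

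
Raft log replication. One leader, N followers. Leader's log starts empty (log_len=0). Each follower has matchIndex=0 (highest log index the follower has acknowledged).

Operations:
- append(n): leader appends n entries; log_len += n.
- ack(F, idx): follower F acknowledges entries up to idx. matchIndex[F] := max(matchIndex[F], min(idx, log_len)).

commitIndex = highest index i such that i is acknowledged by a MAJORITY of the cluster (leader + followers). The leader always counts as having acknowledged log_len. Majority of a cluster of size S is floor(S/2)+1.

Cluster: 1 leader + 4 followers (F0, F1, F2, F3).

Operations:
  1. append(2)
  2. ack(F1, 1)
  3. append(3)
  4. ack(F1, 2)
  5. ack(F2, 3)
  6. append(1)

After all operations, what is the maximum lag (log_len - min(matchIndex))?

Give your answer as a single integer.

Answer: 6

Derivation:
Op 1: append 2 -> log_len=2
Op 2: F1 acks idx 1 -> match: F0=0 F1=1 F2=0 F3=0; commitIndex=0
Op 3: append 3 -> log_len=5
Op 4: F1 acks idx 2 -> match: F0=0 F1=2 F2=0 F3=0; commitIndex=0
Op 5: F2 acks idx 3 -> match: F0=0 F1=2 F2=3 F3=0; commitIndex=2
Op 6: append 1 -> log_len=6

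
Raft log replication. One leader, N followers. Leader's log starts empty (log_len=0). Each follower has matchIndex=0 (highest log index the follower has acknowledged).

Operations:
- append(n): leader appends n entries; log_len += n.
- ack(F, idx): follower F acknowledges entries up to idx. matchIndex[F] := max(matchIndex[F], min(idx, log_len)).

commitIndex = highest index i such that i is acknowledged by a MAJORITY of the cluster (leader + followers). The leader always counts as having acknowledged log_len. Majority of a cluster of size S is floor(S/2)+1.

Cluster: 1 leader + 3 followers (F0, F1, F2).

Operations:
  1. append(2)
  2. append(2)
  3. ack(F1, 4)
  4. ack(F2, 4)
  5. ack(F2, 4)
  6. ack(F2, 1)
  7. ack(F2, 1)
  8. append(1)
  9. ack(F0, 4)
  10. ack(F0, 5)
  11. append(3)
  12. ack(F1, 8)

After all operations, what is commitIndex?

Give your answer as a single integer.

Op 1: append 2 -> log_len=2
Op 2: append 2 -> log_len=4
Op 3: F1 acks idx 4 -> match: F0=0 F1=4 F2=0; commitIndex=0
Op 4: F2 acks idx 4 -> match: F0=0 F1=4 F2=4; commitIndex=4
Op 5: F2 acks idx 4 -> match: F0=0 F1=4 F2=4; commitIndex=4
Op 6: F2 acks idx 1 -> match: F0=0 F1=4 F2=4; commitIndex=4
Op 7: F2 acks idx 1 -> match: F0=0 F1=4 F2=4; commitIndex=4
Op 8: append 1 -> log_len=5
Op 9: F0 acks idx 4 -> match: F0=4 F1=4 F2=4; commitIndex=4
Op 10: F0 acks idx 5 -> match: F0=5 F1=4 F2=4; commitIndex=4
Op 11: append 3 -> log_len=8
Op 12: F1 acks idx 8 -> match: F0=5 F1=8 F2=4; commitIndex=5

Answer: 5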